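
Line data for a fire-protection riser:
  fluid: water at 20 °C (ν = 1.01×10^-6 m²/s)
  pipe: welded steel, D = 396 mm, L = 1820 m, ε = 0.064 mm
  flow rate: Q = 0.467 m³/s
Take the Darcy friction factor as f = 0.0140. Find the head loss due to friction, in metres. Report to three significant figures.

V = 4Q/(πD²) = 4·0.467/(π·0.396²) = 3.792 m/s
h_f = f(L/D)V²/(2g) = 0.01400·(1820/0.396)·3.792²/(2·9.81) = 47.15 m

h_f ≈ 47.1 m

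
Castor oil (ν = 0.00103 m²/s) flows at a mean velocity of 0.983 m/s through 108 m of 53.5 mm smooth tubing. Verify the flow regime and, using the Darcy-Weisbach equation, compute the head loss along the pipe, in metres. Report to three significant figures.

h_f ≈ 125 m

Re = VD/ν = 0.983·0.05350/0.00103 = 51.1 → laminar (Re < 2300)
f = 64/Re = 1.253
h_f = f(L/D)V²/(2g) = 1.253·(108/0.05350)·0.983²/(2·9.81) = 124.6 m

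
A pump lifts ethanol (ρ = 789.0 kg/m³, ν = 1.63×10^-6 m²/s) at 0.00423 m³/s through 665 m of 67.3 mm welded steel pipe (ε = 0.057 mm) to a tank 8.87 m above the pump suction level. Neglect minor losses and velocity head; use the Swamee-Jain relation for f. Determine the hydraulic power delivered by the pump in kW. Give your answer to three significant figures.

V = 4Q/(πD²) = 1.189 m/s; Re = 4.91×10^4; ε/D = 8.47×10^-4; f = 0.02379
h_f = f(L/D)V²/2g = 16.94 m
Total head H = z + h_f = 8.87 + 16.94 = 25.81 m
P_hyd = ρgQH = 789.0·9.81·0.00423·25.81 = 0.8451 kW

P_hyd ≈ 0.845 kW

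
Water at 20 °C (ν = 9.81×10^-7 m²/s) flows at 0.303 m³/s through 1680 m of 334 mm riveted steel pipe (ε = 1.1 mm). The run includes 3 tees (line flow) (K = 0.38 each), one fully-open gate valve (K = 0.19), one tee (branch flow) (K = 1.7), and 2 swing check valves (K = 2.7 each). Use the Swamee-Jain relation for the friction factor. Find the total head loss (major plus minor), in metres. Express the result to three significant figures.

H_L ≈ 88.0 m

V = 4Q/(πD²) = 3.458 m/s; V²/2g = 0.6096 m
Re = 1.18×10^6, ε/D = 0.00329 → f = 0.02703 (Swamee-Jain)
Major: h_f = f(L/D)·V²/2g = 0.02703·5030·0.6096 = 82.89 m
Minor: ΣK = 8.43; h_m = ΣK·V²/2g = 5.139 m
Total H_L = 82.89 + 5.139 = 88.02 m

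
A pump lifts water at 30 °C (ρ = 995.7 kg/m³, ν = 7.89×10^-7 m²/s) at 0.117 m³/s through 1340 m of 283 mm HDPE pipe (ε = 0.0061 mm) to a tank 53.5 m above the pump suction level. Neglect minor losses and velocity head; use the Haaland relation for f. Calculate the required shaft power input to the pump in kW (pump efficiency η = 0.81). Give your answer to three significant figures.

V = 4Q/(πD²) = 1.860 m/s; Re = 6.67×10^5; ε/D = 2.16×10^-5; f = 0.01273
h_f = f(L/D)V²/2g = 10.63 m
Total head H = z + h_f = 53.5 + 10.63 = 64.13 m
P_hyd = ρgQH = 995.7·9.81·0.117·64.13 = 73.28 kW
P_shaft = P_hyd/η = 73.28/0.81 = 90.47 kW

P_shaft ≈ 90.5 kW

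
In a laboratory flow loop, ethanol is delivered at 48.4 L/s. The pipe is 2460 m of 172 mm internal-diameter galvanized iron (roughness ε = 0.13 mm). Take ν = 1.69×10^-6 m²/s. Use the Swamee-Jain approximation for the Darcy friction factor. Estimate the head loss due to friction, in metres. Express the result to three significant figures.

h_f ≈ 63.5 m

V = 4Q/(πD²) = 4·0.0484/(π·0.172²) = 2.083 m/s
Re = VD/ν = 2.083·0.172/1.69×10^-6 = 2.12×10^5 → turbulent
ε/D = 0.13/172 = 7.56×10^-4
Swamee-Jain: f = 0.02009
h_f = f(L/D)V²/(2g) = 0.02009·(2460/0.172)·2.083²/(2·9.81) = 63.54 m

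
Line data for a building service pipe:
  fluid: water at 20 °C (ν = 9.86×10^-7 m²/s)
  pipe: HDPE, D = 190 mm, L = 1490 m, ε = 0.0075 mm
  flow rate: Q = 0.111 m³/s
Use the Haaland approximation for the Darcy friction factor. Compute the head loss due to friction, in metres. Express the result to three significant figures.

h_f ≈ 78.3 m

V = 4Q/(πD²) = 4·0.111/(π·0.190²) = 3.915 m/s
Re = VD/ν = 3.915·0.190/9.86×10^-7 = 7.54×10^5 → turbulent
ε/D = 0.0075/190 = 3.95×10^-5
Haaland: f = 0.01278
h_f = f(L/D)V²/(2g) = 0.01278·(1490/0.190)·3.915²/(2·9.81) = 78.28 m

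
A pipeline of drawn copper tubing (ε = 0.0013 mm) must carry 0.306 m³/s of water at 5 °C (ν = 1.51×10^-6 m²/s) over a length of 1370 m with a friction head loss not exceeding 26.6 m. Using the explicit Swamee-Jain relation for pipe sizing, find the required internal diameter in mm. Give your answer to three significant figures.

D ≈ 349 mm

Swamee-Jain (Type III): D = 0.66·[ε^1.25·(LQ²/(gh_f))^4.75 + ν·Q^9.4·(L/(gh_f))^5.2]^0.04
LQ²/(gh_f) = 0.4916; L/(gh_f) = 5.250
Term 1 = ε^1.25·(…)^4.75 = 1.51×10^-9; Term 2 = ν·Q^9.4·(…)^5.2 = 1.23×10^-7
D = 0.66·(1.51×10^-9 + 1.23×10^-7)^0.04 = 0.3494 m = 349 mm
Check: V = 3.19 m/s, Re = 7.38×10^5, f = 0.01230, h_f = 25.0 m ≈ 26.6 m ✓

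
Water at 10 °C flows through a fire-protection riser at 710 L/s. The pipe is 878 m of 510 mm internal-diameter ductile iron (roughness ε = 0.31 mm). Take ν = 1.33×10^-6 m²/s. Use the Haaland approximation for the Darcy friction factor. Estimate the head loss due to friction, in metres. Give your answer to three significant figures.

V = 4Q/(πD²) = 4·0.710/(π·0.510²) = 3.476 m/s
Re = VD/ν = 3.476·0.510/1.33×10^-6 = 1.33×10^6 → turbulent
ε/D = 0.31/510 = 6.08×10^-4
Haaland: f = 0.01778
h_f = f(L/D)V²/(2g) = 0.01778·(878/0.510)·3.476²/(2·9.81) = 18.85 m

h_f ≈ 18.8 m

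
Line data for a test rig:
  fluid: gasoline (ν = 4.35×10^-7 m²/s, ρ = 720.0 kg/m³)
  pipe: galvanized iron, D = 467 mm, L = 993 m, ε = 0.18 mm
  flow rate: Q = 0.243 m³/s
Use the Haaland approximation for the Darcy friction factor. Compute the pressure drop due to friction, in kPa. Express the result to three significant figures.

Δp ≈ 24.9 kPa

V = 4Q/(πD²) = 4·0.243/(π·0.467²) = 1.419 m/s
Re = VD/ν = 1.419·0.467/4.35×10^-7 = 1.52×10^6 → turbulent
ε/D = 0.18/467 = 3.85×10^-4
Haaland: f = 0.01615
h_f = f(L/D)V²/(2g) = 0.01615·(993/0.467)·1.419²/(2·9.81) = 3.523 m
Δp = ρg·h_f = 720.0·9.81·3.523 = 24.88 kPa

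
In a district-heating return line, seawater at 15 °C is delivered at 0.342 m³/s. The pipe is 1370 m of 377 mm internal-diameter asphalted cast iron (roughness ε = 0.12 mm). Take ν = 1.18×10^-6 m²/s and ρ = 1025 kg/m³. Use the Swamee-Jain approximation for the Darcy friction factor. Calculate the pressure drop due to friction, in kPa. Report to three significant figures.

Δp ≈ 279 kPa

V = 4Q/(πD²) = 4·0.342/(π·0.377²) = 3.064 m/s
Re = VD/ν = 3.064·0.377/1.18×10^-6 = 9.79×10^5 → turbulent
ε/D = 0.12/377 = 3.18×10^-4
Swamee-Jain: f = 0.01593
h_f = f(L/D)V²/(2g) = 0.01593·(1370/0.377)·3.064²/(2·9.81) = 27.70 m
Δp = ρg·h_f = 1025·9.81·27.70 = 278.5 kPa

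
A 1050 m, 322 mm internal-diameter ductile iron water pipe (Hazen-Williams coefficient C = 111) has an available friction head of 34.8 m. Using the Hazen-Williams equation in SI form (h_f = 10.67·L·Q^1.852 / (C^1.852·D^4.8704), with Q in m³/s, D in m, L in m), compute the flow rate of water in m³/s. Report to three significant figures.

Rearranging: Q = [h_f·C^1.852·D^4.8704 / (10.67·L)]^(1/1.852)
Q = [34.8·111^1.852·0.322^4.8704 / (10.67·1050)]^0.540 = 0.2495 m³/s

Q ≈ 0.249 m³/s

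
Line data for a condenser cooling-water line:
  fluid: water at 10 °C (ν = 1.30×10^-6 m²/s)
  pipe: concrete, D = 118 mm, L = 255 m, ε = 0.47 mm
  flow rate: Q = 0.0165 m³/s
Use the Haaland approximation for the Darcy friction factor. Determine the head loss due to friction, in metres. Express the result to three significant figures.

h_f ≈ 7.31 m

V = 4Q/(πD²) = 4·0.0165/(π·0.118²) = 1.509 m/s
Re = VD/ν = 1.509·0.118/1.30×10^-6 = 1.37×10^5 → turbulent
ε/D = 0.47/118 = 0.00398
Haaland: f = 0.02916
h_f = f(L/D)V²/(2g) = 0.02916·(255/0.118)·1.509²/(2·9.81) = 7.312 m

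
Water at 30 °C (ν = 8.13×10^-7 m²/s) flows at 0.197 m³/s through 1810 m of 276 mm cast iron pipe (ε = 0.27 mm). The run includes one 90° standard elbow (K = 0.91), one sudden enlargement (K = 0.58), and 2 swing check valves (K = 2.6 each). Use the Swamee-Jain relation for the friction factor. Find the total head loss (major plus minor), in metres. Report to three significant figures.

H_L ≈ 75.8 m

V = 4Q/(πD²) = 3.293 m/s; V²/2g = 0.5526 m
Re = 1.12×10^6, ε/D = 9.78×10^-4 → f = 0.01989 (Swamee-Jain)
Major: h_f = f(L/D)·V²/2g = 0.01989·6558·0.5526 = 72.09 m
Minor: ΣK = 6.69; h_m = ΣK·V²/2g = 3.697 m
Total H_L = 72.09 + 3.697 = 75.79 m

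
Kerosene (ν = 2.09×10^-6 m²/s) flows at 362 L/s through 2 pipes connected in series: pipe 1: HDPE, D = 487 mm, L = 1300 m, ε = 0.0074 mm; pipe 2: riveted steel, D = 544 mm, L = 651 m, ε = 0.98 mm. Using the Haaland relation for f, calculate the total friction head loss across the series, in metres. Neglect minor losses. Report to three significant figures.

Pipe 1: V = 1.943 m/s, Re = 4.53×10^5, ε/D = 1.52×10^-5, f = 0.01346, h_1 = f(L/D)V²/2g = 6.918 m
Pipe 2: V = 1.557 m/s, Re = 4.05×10^5, ε/D = 0.00180, f = 0.02325, h_2 = f(L/D)V²/2g = 3.440 m
Series → Q common, losses add: H = Σh = 10.36 m

H ≈ 10.4 m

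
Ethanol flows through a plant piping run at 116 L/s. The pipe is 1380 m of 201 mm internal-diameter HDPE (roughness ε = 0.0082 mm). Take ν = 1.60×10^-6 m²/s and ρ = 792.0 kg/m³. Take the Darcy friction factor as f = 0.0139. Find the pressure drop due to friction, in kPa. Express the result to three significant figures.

Δp ≈ 505 kPa

V = 4Q/(πD²) = 4·0.116/(π·0.201²) = 3.656 m/s
h_f = f(L/D)V²/(2g) = 0.01390·(1380/0.201)·3.656²/(2·9.81) = 65.01 m
Δp = ρg·h_f = 792.0·9.81·65.01 = 505.1 kPa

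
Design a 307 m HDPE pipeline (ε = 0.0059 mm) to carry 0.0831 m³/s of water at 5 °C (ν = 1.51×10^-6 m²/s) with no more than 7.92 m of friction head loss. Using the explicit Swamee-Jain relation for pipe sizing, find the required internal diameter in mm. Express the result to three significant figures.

Swamee-Jain (Type III): D = 0.66·[ε^1.25·(LQ²/(gh_f))^4.75 + ν·Q^9.4·(L/(gh_f))^5.2]^0.04
LQ²/(gh_f) = 0.02729; L/(gh_f) = 3.951
Term 1 = ε^1.25·(…)^4.75 = 1.08×10^-14; Term 2 = ν·Q^9.4·(…)^5.2 = 1.34×10^-13
D = 0.66·(1.08×10^-14 + 1.34×10^-13)^0.04 = 0.2023 m = 202 mm
Check: V = 2.59 m/s, Re = 3.46×10^5, f = 0.01436, h_f = 7.43 m ≈ 7.92 m ✓

D ≈ 202 mm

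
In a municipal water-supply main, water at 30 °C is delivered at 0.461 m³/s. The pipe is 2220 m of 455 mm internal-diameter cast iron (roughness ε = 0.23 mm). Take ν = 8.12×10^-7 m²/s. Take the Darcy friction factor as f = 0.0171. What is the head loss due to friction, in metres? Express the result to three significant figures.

V = 4Q/(πD²) = 4·0.461/(π·0.455²) = 2.835 m/s
h_f = f(L/D)V²/(2g) = 0.01710·(2220/0.455)·2.835²/(2·9.81) = 34.18 m

h_f ≈ 34.2 m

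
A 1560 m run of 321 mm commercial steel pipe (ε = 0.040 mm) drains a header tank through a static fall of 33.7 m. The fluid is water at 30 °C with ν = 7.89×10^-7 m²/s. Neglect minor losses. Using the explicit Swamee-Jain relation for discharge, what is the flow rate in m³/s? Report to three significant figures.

Swamee-Jain (Type II): Q = -0.965·√(gD⁵h_f/L)·ln[ε/(3.7D) + √(3.17ν²L/(gD³h_f))]
√(gD⁵h_f/L) = √(9.81·0.321⁵·33.7/1560) = 0.02688
ε/(3.7D) = 3.37×10^-5; √(3.17ν²L/(gD³h_f)) = 1.68×10^-5
Q = -0.965·0.02688·ln(5.046×10^-5) = 0.2566 m³/s
Check: V = 3.17 m/s, Re = 1.29×10^6, f = 0.01361, h_f = 33.9 m ≈ 33.7 m ✓

Q ≈ 0.257 m³/s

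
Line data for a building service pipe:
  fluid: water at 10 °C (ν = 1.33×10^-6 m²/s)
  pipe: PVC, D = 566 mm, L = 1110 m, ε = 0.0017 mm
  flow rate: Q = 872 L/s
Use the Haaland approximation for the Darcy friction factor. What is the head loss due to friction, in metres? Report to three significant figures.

V = 4Q/(πD²) = 4·0.872/(π·0.566²) = 3.466 m/s
Re = VD/ν = 3.466·0.566/1.33×10^-6 = 1.47×10^6 → turbulent
ε/D = 0.0017/566 = 3.00×10^-6
Haaland: f = 0.01093
h_f = f(L/D)V²/(2g) = 0.01093·(1110/0.566)·3.466²/(2·9.81) = 13.12 m

h_f ≈ 13.1 m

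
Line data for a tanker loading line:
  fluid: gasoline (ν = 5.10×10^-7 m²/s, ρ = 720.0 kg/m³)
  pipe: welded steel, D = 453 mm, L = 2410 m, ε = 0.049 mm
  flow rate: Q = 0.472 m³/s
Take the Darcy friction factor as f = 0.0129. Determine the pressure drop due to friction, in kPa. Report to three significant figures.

V = 4Q/(πD²) = 4·0.472/(π·0.453²) = 2.929 m/s
h_f = f(L/D)V²/(2g) = 0.01290·(2410/0.453)·2.929²/(2·9.81) = 30.00 m
Δp = ρg·h_f = 720.0·9.81·30.00 = 211.9 kPa

Δp ≈ 212 kPa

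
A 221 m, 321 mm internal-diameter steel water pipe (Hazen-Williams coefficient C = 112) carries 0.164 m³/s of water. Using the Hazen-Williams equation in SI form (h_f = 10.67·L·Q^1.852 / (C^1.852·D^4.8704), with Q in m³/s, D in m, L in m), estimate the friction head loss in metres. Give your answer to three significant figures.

h_f = 10.67·221·0.164^1.852 / (112^1.852·0.321^4.8704) = 3.364 m

h_f ≈ 3.36 m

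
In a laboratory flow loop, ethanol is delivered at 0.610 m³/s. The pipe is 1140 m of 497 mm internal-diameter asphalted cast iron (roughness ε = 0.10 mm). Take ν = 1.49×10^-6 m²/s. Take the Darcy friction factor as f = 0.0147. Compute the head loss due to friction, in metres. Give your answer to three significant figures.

h_f ≈ 17.0 m

V = 4Q/(πD²) = 4·0.610/(π·0.497²) = 3.144 m/s
h_f = f(L/D)V²/(2g) = 0.01470·(1140/0.497)·3.144²/(2·9.81) = 16.99 m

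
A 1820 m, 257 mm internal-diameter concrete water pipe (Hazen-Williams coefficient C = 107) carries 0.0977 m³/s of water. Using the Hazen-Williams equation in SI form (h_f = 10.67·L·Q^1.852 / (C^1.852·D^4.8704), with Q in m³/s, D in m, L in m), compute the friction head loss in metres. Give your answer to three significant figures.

h_f = 10.67·1820·0.0977^1.852 / (107^1.852·0.257^4.8704) = 34.12 m

h_f ≈ 34.1 m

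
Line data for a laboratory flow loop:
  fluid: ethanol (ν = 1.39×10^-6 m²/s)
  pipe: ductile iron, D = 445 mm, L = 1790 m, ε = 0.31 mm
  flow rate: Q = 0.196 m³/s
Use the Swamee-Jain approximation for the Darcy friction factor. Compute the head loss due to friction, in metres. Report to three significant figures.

V = 4Q/(πD²) = 4·0.196/(π·0.445²) = 1.260 m/s
Re = VD/ν = 1.260·0.445/1.39×10^-6 = 4.03×10^5 → turbulent
ε/D = 0.31/445 = 6.97×10^-4
Swamee-Jain: f = 0.01908
h_f = f(L/D)V²/(2g) = 0.01908·(1790/0.445)·1.260²/(2·9.81) = 6.212 m

h_f ≈ 6.21 m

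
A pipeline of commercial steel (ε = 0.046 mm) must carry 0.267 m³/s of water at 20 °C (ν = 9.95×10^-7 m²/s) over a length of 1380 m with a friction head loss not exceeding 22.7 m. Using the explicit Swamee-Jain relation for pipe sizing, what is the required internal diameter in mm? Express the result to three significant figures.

Swamee-Jain (Type III): D = 0.66·[ε^1.25·(LQ²/(gh_f))^4.75 + ν·Q^9.4·(L/(gh_f))^5.2]^0.04
LQ²/(gh_f) = 0.4418; L/(gh_f) = 6.197
Term 1 = ε^1.25·(…)^4.75 = 7.82×10^-8; Term 2 = ν·Q^9.4·(…)^5.2 = 5.33×10^-8
D = 0.66·(7.82×10^-8 + 5.33×10^-8)^0.04 = 0.3502 m = 350 mm
Check: V = 2.77 m/s, Re = 9.76×10^5, f = 0.01397, h_f = 21.6 m ≈ 22.7 m ✓

D ≈ 350 mm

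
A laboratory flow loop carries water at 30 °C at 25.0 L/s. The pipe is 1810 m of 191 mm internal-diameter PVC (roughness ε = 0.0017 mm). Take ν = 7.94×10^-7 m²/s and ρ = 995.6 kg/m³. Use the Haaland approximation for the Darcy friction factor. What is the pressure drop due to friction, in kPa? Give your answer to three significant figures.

V = 4Q/(πD²) = 4·0.0250/(π·0.191²) = 0.8725 m/s
Re = VD/ν = 0.8725·0.191/7.94×10^-7 = 2.10×10^5 → turbulent
ε/D = 0.0017/191 = 8.90×10^-6
Haaland: f = 0.01541
h_f = f(L/D)V²/(2g) = 0.01541·(1810/0.191)·0.8725²/(2·9.81) = 5.666 m
Δp = ρg·h_f = 995.6·9.81·5.666 = 55.34 kPa

Δp ≈ 55.3 kPa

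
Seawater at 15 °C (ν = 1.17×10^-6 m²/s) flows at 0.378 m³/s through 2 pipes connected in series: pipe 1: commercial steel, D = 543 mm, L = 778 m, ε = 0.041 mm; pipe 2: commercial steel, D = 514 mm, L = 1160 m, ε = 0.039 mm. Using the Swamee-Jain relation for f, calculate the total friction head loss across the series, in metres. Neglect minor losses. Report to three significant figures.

Pipe 1: V = 1.632 m/s, Re = 7.58×10^5, ε/D = 7.55×10^-5, f = 0.01350, h_1 = f(L/D)V²/2g = 2.627 m
Pipe 2: V = 1.822 m/s, Re = 8.00×10^5, ε/D = 7.59×10^-5, f = 0.01343, h_2 = f(L/D)V²/2g = 5.126 m
Series → Q common, losses add: H = Σh = 7.753 m

H ≈ 7.75 m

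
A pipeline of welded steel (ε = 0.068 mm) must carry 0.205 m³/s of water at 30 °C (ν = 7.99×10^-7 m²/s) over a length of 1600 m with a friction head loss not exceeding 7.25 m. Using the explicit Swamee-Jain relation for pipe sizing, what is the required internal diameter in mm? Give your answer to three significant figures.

Swamee-Jain (Type III): D = 0.66·[ε^1.25·(LQ²/(gh_f))^4.75 + ν·Q^9.4·(L/(gh_f))^5.2]^0.04
LQ²/(gh_f) = 0.9454; L/(gh_f) = 22.50
Term 1 = ε^1.25·(…)^4.75 = 4.73×10^-6; Term 2 = ν·Q^9.4·(…)^5.2 = 2.91×10^-6
D = 0.66·(4.73×10^-6 + 2.91×10^-6)^0.04 = 0.4120 m = 412 mm
Check: V = 1.54 m/s, Re = 7.93×10^5, f = 0.01460, h_f = 6.84 m ≈ 7.25 m ✓

D ≈ 412 mm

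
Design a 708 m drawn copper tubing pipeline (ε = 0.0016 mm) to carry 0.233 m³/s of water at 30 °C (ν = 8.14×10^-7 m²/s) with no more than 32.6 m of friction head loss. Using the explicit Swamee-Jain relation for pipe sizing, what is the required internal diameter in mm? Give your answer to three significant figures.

Swamee-Jain (Type III): D = 0.66·[ε^1.25·(LQ²/(gh_f))^4.75 + ν·Q^9.4·(L/(gh_f))^5.2]^0.04
LQ²/(gh_f) = 0.1202; L/(gh_f) = 2.214
Term 1 = ε^1.25·(…)^4.75 = 2.42×10^-12; Term 2 = ν·Q^9.4·(…)^5.2 = 5.73×10^-11
D = 0.66·(2.42×10^-12 + 5.73×10^-11)^0.04 = 0.2574 m = 257 mm
Check: V = 4.48 m/s, Re = 1.42×10^6, f = 0.01115, h_f = 31.3 m ≈ 32.6 m ✓

D ≈ 257 mm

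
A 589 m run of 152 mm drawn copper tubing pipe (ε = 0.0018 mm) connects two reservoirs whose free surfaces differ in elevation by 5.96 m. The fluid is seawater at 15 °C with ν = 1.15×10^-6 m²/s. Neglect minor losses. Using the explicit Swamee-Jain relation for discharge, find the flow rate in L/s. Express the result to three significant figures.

Q ≈ 24.9 L/s

Swamee-Jain (Type II): Q = -0.965·√(gD⁵h_f/L)·ln[ε/(3.7D) + √(3.17ν²L/(gD³h_f))]
√(gD⁵h_f/L) = √(9.81·0.152⁵·5.96/589) = 0.002838
ε/(3.7D) = 3.20×10^-6; √(3.17ν²L/(gD³h_f)) = 1.10×10^-4
Q = -0.965·0.002838·ln(1.129×10^-4) = 0.02489 m³/s
Check: V = 1.37 m/s, Re = 1.81×10^5, f = 0.01594, h_f = 5.92 m ≈ 5.96 m ✓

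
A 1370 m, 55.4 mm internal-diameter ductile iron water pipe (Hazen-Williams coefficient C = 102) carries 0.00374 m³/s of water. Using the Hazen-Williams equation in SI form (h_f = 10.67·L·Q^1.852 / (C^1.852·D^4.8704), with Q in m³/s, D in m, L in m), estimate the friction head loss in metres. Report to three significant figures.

h_f ≈ 117 m

h_f = 10.67·1370·0.00374^1.852 / (102^1.852·0.0554^4.8704) = 117.4 m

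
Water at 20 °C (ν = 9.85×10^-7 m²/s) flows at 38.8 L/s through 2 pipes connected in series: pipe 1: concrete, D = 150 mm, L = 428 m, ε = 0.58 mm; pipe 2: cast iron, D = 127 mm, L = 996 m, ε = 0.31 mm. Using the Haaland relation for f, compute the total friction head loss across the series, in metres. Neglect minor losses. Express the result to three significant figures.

H ≈ 114 m

Pipe 1: V = 2.196 m/s, Re = 3.34×10^5, ε/D = 0.00387, f = 0.02850, h_1 = f(L/D)V²/2g = 19.98 m
Pipe 2: V = 3.063 m/s, Re = 3.95×10^5, ε/D = 0.00244, f = 0.02512, h_2 = f(L/D)V²/2g = 94.18 m
Series → Q common, losses add: H = Σh = 114.2 m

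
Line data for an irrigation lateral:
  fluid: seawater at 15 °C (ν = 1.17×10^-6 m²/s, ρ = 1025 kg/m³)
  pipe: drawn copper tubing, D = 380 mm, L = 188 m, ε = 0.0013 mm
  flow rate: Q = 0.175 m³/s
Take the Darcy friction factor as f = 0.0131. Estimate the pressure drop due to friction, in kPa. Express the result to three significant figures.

Δp ≈ 7.91 kPa

V = 4Q/(πD²) = 4·0.175/(π·0.380²) = 1.543 m/s
h_f = f(L/D)V²/(2g) = 0.01310·(188/0.380)·1.543²/(2·9.81) = 0.7865 m
Δp = ρg·h_f = 1025·9.81·0.7865 = 7.909 kPa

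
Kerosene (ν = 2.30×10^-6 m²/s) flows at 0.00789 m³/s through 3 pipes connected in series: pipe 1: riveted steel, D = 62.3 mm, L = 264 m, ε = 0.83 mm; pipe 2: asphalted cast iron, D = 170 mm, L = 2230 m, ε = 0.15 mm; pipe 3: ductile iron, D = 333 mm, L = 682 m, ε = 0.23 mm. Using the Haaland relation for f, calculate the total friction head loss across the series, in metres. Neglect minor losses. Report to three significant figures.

H ≈ 63.8 m

Pipe 1: V = 2.588 m/s, Re = 7.01×10^4, ε/D = 0.0133, f = 0.04262, h_1 = f(L/D)V²/2g = 61.67 m
Pipe 2: V = 0.3476 m/s, Re = 2.57×10^4, ε/D = 8.82×10^-4, f = 0.02610, h_2 = f(L/D)V²/2g = 2.108 m
Pipe 3: V = 0.09059 m/s, Re = 1.31×10^4, ε/D = 6.91×10^-4, f = 0.02972, h_3 = f(L/D)V²/2g = 0.02546 m
Series → Q common, losses add: H = Σh = 63.81 m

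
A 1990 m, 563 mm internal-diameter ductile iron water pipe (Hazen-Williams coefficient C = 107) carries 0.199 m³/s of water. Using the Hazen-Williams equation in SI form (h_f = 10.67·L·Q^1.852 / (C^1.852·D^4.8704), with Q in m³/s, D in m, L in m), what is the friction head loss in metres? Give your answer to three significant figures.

h_f = 10.67·1990·0.199^1.852 / (107^1.852·0.563^4.8704) = 3.056 m

h_f ≈ 3.06 m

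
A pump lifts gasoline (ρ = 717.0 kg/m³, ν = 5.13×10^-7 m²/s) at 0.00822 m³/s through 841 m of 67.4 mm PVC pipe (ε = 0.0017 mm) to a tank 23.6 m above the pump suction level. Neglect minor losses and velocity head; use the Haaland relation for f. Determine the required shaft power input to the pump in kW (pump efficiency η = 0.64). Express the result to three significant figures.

V = 4Q/(πD²) = 2.304 m/s; Re = 3.03×10^5; ε/D = 2.52×10^-5; f = 0.01453
h_f = f(L/D)V²/2g = 49.06 m
Total head H = z + h_f = 23.6 + 49.06 = 72.66 m
P_hyd = ρgQH = 717.0·9.81·0.00822·72.66 = 4.201 kW
P_shaft = P_hyd/η = 4.201/0.64 = 6.564 kW

P_shaft ≈ 6.56 kW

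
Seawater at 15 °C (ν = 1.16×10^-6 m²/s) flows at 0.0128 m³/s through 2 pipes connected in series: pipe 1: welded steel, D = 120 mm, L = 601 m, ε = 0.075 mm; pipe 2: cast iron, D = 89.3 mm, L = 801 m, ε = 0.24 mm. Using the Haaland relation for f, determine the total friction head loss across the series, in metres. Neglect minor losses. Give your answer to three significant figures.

Pipe 1: V = 1.132 m/s, Re = 1.17×10^5, ε/D = 6.25×10^-4, f = 0.02022, h_1 = f(L/D)V²/2g = 6.611 m
Pipe 2: V = 2.044 m/s, Re = 1.57×10^5, ε/D = 0.00269, f = 0.02624, h_2 = f(L/D)V²/2g = 50.10 m
Series → Q common, losses add: H = Σh = 56.72 m

H ≈ 56.7 m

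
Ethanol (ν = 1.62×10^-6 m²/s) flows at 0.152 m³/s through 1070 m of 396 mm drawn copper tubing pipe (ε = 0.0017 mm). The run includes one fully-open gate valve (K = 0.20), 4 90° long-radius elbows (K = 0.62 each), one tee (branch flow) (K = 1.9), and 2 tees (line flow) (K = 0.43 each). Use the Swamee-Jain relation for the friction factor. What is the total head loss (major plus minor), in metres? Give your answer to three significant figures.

V = 4Q/(πD²) = 1.234 m/s; V²/2g = 0.07763 m
Re = 3.02×10^5, ε/D = 4.29×10^-6 → f = 0.01441 (Swamee-Jain)
Major: h_f = f(L/D)·V²/2g = 0.01441·2702·0.07763 = 3.023 m
Minor: ΣK = 5.44; h_m = ΣK·V²/2g = 0.4223 m
Total H_L = 3.023 + 0.4223 = 3.445 m

H_L ≈ 3.44 m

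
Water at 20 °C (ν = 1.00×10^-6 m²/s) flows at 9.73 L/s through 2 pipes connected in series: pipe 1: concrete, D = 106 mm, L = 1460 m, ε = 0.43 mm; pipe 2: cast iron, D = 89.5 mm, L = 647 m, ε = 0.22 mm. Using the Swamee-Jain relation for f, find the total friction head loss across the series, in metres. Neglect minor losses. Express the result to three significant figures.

Pipe 1: V = 1.103 m/s, Re = 1.17×10^5, ε/D = 0.00406, f = 0.02969, h_1 = f(L/D)V²/2g = 25.34 m
Pipe 2: V = 1.547 m/s, Re = 1.38×10^5, ε/D = 0.00246, f = 0.02606, h_2 = f(L/D)V²/2g = 22.97 m
Series → Q common, losses add: H = Σh = 48.31 m

H ≈ 48.3 m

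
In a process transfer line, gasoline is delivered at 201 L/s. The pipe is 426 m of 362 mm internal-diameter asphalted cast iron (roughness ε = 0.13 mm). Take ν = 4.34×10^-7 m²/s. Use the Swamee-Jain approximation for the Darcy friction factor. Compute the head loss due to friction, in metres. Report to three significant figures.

h_f ≈ 3.66 m

V = 4Q/(πD²) = 4·0.201/(π·0.362²) = 1.953 m/s
Re = VD/ν = 1.953·0.362/4.34×10^-7 = 1.63×10^6 → turbulent
ε/D = 0.13/362 = 3.59×10^-4
Swamee-Jain: f = 0.01601
h_f = f(L/D)V²/(2g) = 0.01601·(426/0.362)·1.953²/(2·9.81) = 3.662 m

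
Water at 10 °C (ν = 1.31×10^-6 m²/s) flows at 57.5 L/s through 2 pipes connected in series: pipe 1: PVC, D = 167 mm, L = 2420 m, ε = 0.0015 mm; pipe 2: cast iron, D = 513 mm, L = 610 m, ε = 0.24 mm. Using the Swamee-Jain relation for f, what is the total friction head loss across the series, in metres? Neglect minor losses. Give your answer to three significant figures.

H ≈ 72.4 m

Pipe 1: V = 2.625 m/s, Re = 3.35×10^5, ε/D = 8.98×10^-6, f = 0.01420, h_1 = f(L/D)V²/2g = 72.26 m
Pipe 2: V = 0.2782 m/s, Re = 1.09×10^5, ε/D = 4.68×10^-4, f = 0.02005, h_2 = f(L/D)V²/2g = 0.09405 m
Series → Q common, losses add: H = Σh = 72.35 m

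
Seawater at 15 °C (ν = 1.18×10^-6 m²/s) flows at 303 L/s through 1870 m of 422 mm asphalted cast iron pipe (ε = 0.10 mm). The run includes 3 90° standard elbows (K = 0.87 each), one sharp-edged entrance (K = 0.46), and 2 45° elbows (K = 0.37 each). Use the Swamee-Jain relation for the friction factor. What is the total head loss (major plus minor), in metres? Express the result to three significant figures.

H_L ≈ 17.2 m

V = 4Q/(πD²) = 2.166 m/s; V²/2g = 0.2392 m
Re = 7.75×10^5, ε/D = 2.37×10^-4 → f = 0.01537 (Swamee-Jain)
Major: h_f = f(L/D)·V²/2g = 0.01537·4431·0.2392 = 16.30 m
Minor: ΣK = 3.81; h_m = ΣK·V²/2g = 0.9113 m
Total H_L = 16.30 + 0.9113 = 17.21 m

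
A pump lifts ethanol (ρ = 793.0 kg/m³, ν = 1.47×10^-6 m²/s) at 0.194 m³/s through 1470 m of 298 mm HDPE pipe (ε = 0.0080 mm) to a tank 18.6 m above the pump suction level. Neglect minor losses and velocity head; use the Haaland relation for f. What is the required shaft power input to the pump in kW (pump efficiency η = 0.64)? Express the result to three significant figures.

P_shaft ≈ 104 kW

V = 4Q/(πD²) = 2.782 m/s; Re = 5.64×10^5; ε/D = 2.68×10^-5; f = 0.01314
h_f = f(L/D)V²/2g = 25.55 m
Total head H = z + h_f = 18.6 + 25.55 = 44.15 m
P_hyd = ρgQH = 793.0·9.81·0.194·44.15 = 66.63 kW
P_shaft = P_hyd/η = 66.63/0.64 = 104.1 kW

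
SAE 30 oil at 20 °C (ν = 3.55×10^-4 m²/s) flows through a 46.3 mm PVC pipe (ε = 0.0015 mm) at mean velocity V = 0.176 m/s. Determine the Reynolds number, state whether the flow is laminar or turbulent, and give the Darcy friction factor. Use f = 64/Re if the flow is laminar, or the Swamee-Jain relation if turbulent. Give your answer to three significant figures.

Re = VD/ν = 0.1760·0.0463/3.55×10^-4 = 23.0
Re < 2300 → laminar → f = 64/Re = 2.788

Re ≈ 23.0; laminar; f = 64/Re ≈ 2.79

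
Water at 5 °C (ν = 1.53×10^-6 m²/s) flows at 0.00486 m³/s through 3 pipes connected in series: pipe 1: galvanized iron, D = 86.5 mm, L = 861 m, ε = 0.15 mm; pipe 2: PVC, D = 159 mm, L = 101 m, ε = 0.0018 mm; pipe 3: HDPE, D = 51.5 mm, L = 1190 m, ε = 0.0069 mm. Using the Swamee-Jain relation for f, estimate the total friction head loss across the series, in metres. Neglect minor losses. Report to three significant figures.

H ≈ 134 m

Pipe 1: V = 0.8270 m/s, Re = 4.68×10^4, ε/D = 0.00173, f = 0.02632, h_1 = f(L/D)V²/2g = 9.134 m
Pipe 2: V = 0.2448 m/s, Re = 2.54×10^4, ε/D = 1.13×10^-5, f = 0.02436, h_2 = f(L/D)V²/2g = 0.04724 m
Pipe 3: V = 2.333 m/s, Re = 7.85×10^4, ε/D = 1.34×10^-4, f = 0.01948, h_3 = f(L/D)V²/2g = 124.9 m
Series → Q common, losses add: H = Σh = 134.1 m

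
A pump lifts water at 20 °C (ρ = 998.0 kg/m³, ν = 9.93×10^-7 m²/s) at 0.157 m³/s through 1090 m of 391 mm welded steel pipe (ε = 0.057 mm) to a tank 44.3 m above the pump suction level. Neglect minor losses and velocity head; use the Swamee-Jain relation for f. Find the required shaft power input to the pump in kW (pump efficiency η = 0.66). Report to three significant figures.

P_shaft ≈ 112 kW

V = 4Q/(πD²) = 1.308 m/s; Re = 5.15×10^5; ε/D = 1.46×10^-4; f = 0.01493
h_f = f(L/D)V²/2g = 3.627 m
Total head H = z + h_f = 44.3 + 3.627 = 47.93 m
P_hyd = ρgQH = 998.0·9.81·0.157·47.93 = 73.67 kW
P_shaft = P_hyd/η = 73.67/0.66 = 111.6 kW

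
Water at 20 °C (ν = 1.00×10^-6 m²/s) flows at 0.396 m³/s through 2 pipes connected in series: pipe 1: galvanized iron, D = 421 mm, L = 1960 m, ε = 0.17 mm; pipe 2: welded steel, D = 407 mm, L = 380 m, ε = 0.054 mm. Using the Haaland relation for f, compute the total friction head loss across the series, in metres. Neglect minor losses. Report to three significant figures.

H ≈ 37.5 m

Pipe 1: V = 2.845 m/s, Re = 1.20×10^6, ε/D = 4.04×10^-4, f = 0.01639, h_1 = f(L/D)V²/2g = 31.47 m
Pipe 2: V = 3.044 m/s, Re = 1.24×10^6, ε/D = 1.33×10^-4, f = 0.01360, h_2 = f(L/D)V²/2g = 5.994 m
Series → Q common, losses add: H = Σh = 37.47 m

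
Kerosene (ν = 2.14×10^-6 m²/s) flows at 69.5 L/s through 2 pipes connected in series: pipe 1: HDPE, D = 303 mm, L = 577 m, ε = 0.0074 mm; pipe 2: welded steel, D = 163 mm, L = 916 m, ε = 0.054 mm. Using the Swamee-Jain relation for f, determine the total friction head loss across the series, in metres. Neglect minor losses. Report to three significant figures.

H ≈ 57.3 m

Pipe 1: V = 0.9639 m/s, Re = 1.36×10^5, ε/D = 2.44×10^-5, f = 0.01693, h_1 = f(L/D)V²/2g = 1.527 m
Pipe 2: V = 3.331 m/s, Re = 2.54×10^5, ε/D = 3.31×10^-4, f = 0.01755, h_2 = f(L/D)V²/2g = 55.75 m
Series → Q common, losses add: H = Σh = 57.28 m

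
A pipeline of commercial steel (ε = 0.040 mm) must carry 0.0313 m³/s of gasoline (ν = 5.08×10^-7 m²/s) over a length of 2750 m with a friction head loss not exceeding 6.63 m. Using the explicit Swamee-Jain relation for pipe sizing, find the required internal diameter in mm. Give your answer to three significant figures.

D ≈ 224 mm

Swamee-Jain (Type III): D = 0.66·[ε^1.25·(LQ²/(gh_f))^4.75 + ν·Q^9.4·(L/(gh_f))^5.2]^0.04
LQ²/(gh_f) = 0.04142; L/(gh_f) = 42.28
Term 1 = ε^1.25·(…)^4.75 = 8.60×10^-13; Term 2 = ν·Q^9.4·(…)^5.2 = 1.05×10^-12
D = 0.66·(8.60×10^-13 + 1.05×10^-12)^0.04 = 0.2243 m = 224 mm
Check: V = 0.792 m/s, Re = 3.50×10^5, f = 0.01586, h_f = 6.22 m ≈ 6.63 m ✓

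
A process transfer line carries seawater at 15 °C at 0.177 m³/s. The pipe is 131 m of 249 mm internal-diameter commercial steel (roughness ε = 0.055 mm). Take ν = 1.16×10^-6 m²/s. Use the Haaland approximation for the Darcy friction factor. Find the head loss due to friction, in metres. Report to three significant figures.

V = 4Q/(πD²) = 4·0.177/(π·0.249²) = 3.635 m/s
Re = VD/ν = 3.635·0.249/1.16×10^-6 = 7.80×10^5 → turbulent
ε/D = 0.055/249 = 2.21×10^-4
Haaland: f = 0.01502
h_f = f(L/D)V²/(2g) = 0.01502·(131/0.249)·3.635²/(2·9.81) = 5.322 m

h_f ≈ 5.32 m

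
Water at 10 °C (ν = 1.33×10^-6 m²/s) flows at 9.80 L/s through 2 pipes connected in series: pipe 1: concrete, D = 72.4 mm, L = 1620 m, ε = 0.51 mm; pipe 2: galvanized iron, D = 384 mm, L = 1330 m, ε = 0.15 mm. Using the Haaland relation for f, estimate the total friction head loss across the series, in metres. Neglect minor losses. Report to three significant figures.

Pipe 1: V = 2.380 m/s, Re = 1.30×10^5, ε/D = 0.00704, f = 0.03438, h_1 = f(L/D)V²/2g = 222.2 m
Pipe 2: V = 0.08462 m/s, Re = 2.44×10^4, ε/D = 3.91×10^-4, f = 0.02529, h_2 = f(L/D)V²/2g = 0.03197 m
Series → Q common, losses add: H = Σh = 222.2 m

H ≈ 222 m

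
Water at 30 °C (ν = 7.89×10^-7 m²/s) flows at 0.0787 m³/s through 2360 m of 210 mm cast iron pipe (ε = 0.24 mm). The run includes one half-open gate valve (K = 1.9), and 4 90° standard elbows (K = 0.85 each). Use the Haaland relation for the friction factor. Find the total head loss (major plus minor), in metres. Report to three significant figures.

V = 4Q/(πD²) = 2.272 m/s; V²/2g = 0.2631 m
Re = 6.05×10^5, ε/D = 0.00114 → f = 0.02073 (Haaland)
Major: h_f = f(L/D)·V²/2g = 0.02073·11238·0.2631 = 61.29 m
Minor: ΣK = 5.30; h_m = ΣK·V²/2g = 1.395 m
Total H_L = 61.29 + 1.395 = 62.69 m

H_L ≈ 62.7 m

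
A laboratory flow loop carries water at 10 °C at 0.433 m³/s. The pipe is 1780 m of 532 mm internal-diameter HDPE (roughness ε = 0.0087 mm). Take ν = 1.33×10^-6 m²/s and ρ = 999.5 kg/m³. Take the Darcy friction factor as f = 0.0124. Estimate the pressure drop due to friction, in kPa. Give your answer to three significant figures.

V = 4Q/(πD²) = 4·0.433/(π·0.532²) = 1.948 m/s
h_f = f(L/D)V²/(2g) = 0.01240·(1780/0.532)·1.948²/(2·9.81) = 8.024 m
Δp = ρg·h_f = 999.5·9.81·8.024 = 78.67 kPa

Δp ≈ 78.7 kPa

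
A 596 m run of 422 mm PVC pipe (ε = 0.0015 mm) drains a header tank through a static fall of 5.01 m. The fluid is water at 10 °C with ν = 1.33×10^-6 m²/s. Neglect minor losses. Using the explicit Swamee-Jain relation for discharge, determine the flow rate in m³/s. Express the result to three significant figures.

Q ≈ 0.333 m³/s

Swamee-Jain (Type II): Q = -0.965·√(gD⁵h_f/L)·ln[ε/(3.7D) + √(3.17ν²L/(gD³h_f))]
√(gD⁵h_f/L) = √(9.81·0.422⁵·5.01/596) = 0.03322
ε/(3.7D) = 9.61×10^-7; √(3.17ν²L/(gD³h_f)) = 3.01×10^-5
Q = -0.965·0.03322·ln(3.104×10^-5) = 0.3328 m³/s
Check: V = 2.38 m/s, Re = 7.55×10^5, f = 0.01225, h_f = 4.99 m ≈ 5.01 m ✓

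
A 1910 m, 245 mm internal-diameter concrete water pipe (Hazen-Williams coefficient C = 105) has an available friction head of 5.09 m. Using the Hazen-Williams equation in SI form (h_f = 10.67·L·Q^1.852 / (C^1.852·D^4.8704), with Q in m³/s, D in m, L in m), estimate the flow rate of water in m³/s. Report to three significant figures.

Rearranging: Q = [h_f·C^1.852·D^4.8704 / (10.67·L)]^(1/1.852)
Q = [5.09·105^1.852·0.245^4.8704 / (10.67·1910)]^0.540 = 0.02949 m³/s

Q ≈ 0.0295 m³/s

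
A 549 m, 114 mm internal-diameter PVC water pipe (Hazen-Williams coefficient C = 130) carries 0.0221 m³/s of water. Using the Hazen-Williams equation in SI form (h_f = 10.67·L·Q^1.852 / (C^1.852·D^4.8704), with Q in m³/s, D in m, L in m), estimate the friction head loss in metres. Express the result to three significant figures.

h_f = 10.67·549·0.0221^1.852 / (130^1.852·0.114^4.8704) = 23.98 m

h_f ≈ 24.0 m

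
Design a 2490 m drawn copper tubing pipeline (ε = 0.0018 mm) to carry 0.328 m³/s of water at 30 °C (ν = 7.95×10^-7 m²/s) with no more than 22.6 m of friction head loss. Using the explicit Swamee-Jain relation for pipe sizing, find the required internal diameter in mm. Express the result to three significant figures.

Swamee-Jain (Type III): D = 0.66·[ε^1.25·(LQ²/(gh_f))^4.75 + ν·Q^9.4·(L/(gh_f))^5.2]^0.04
LQ²/(gh_f) = 1.208; L/(gh_f) = 11.23
Term 1 = ε^1.25·(…)^4.75 = 1.62×10^-7; Term 2 = ν·Q^9.4·(…)^5.2 = 6.48×10^-6
D = 0.66·(1.62×10^-7 + 6.48×10^-6)^0.04 = 0.4097 m = 410 mm
Check: V = 2.49 m/s, Re = 1.28×10^6, f = 0.01126, h_f = 21.6 m ≈ 22.6 m ✓

D ≈ 410 mm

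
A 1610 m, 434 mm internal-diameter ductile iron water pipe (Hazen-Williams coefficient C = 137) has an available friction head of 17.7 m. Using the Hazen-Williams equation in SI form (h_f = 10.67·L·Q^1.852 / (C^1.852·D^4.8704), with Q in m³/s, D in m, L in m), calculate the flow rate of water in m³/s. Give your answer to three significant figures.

Rearranging: Q = [h_f·C^1.852·D^4.8704 / (10.67·L)]^(1/1.852)
Q = [17.7·137^1.852·0.434^4.8704 / (10.67·1610)]^0.540 = 0.3720 m³/s

Q ≈ 0.372 m³/s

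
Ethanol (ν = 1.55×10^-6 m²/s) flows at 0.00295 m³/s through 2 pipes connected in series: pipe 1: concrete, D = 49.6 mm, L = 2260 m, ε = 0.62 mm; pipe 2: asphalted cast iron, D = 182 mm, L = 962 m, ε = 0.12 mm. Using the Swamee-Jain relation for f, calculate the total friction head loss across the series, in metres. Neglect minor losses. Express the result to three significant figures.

H ≈ 229 m

Pipe 1: V = 1.527 m/s, Re = 4.89×10^4, ε/D = 0.0125, f = 0.04237, h_1 = f(L/D)V²/2g = 229.4 m
Pipe 2: V = 0.1134 m/s, Re = 1.33×10^4, ε/D = 6.59×10^-4, f = 0.02996, h_2 = f(L/D)V²/2g = 0.1038 m
Series → Q common, losses add: H = Σh = 229.5 m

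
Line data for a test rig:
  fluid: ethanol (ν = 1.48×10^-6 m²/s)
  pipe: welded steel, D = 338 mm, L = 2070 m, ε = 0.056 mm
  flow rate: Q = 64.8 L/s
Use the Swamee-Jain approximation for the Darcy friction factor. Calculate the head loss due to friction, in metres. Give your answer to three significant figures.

h_f ≈ 2.83 m

V = 4Q/(πD²) = 4·0.0648/(π·0.338²) = 0.7222 m/s
Re = VD/ν = 0.7222·0.338/1.48×10^-6 = 1.65×10^5 → turbulent
ε/D = 0.056/338 = 1.66×10^-4
Swamee-Jain: f = 0.01736
h_f = f(L/D)V²/(2g) = 0.01736·(2070/0.338)·0.7222²/(2·9.81) = 2.827 m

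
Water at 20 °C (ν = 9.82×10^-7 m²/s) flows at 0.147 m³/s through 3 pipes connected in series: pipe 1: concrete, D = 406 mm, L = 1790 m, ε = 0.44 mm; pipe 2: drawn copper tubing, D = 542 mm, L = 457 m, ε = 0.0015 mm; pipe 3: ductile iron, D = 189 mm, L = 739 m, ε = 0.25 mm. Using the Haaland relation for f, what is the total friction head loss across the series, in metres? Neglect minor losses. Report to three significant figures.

Pipe 1: V = 1.135 m/s, Re = 4.69×10^5, ε/D = 0.00108, f = 0.02059, h_1 = f(L/D)V²/2g = 5.965 m
Pipe 2: V = 0.6371 m/s, Re = 3.52×10^5, ε/D = 2.77×10^-6, f = 0.01395, h_2 = f(L/D)V²/2g = 0.2434 m
Pipe 3: V = 5.240 m/s, Re = 1.01×10^6, ε/D = 0.00132, f = 0.02130, h_3 = f(L/D)V²/2g = 116.6 m
Series → Q common, losses add: H = Σh = 122.8 m

H ≈ 123 m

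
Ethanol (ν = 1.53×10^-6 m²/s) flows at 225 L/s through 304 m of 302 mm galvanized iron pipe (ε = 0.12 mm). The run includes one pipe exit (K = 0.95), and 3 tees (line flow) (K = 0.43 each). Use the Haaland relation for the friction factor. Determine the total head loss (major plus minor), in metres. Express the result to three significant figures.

V = 4Q/(πD²) = 3.141 m/s; V²/2g = 0.5029 m
Re = 6.20×10^5, ε/D = 3.97×10^-4 → f = 0.01671 (Haaland)
Major: h_f = f(L/D)·V²/2g = 0.01671·1007·0.5029 = 8.460 m
Minor: ΣK = 2.24; h_m = ΣK·V²/2g = 1.126 m
Total H_L = 8.460 + 1.126 = 9.587 m

H_L ≈ 9.59 m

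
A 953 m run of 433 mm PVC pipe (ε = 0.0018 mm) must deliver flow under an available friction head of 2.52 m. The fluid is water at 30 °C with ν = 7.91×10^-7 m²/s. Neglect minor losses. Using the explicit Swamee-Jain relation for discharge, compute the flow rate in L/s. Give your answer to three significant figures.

Swamee-Jain (Type II): Q = -0.965·√(gD⁵h_f/L)·ln[ε/(3.7D) + √(3.17ν²L/(gD³h_f))]
√(gD⁵h_f/L) = √(9.81·0.433⁵·2.52/953) = 0.01987
ε/(3.7D) = 1.12×10^-6; √(3.17ν²L/(gD³h_f)) = 3.07×10^-5
Q = -0.965·0.01987·ln(3.181×10^-5) = 0.1986 m³/s
Check: V = 1.35 m/s, Re = 7.38×10^5, f = 0.01231, h_f = 2.51 m ≈ 2.52 m ✓

Q ≈ 199 L/s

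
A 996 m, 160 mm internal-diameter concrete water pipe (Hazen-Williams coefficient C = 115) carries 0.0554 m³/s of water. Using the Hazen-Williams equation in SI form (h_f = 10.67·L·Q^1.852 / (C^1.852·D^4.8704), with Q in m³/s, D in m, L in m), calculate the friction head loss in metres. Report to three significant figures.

h_f = 10.67·996·0.0554^1.852 / (115^1.852·0.160^4.8704) = 57.44 m

h_f ≈ 57.4 m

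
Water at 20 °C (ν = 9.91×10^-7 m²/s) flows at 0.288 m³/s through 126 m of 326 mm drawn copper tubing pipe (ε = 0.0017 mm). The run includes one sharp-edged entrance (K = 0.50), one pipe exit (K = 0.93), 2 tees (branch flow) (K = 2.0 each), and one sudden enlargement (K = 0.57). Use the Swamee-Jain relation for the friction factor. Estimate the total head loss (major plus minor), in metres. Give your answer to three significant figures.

V = 4Q/(πD²) = 3.450 m/s; V²/2g = 0.6068 m
Re = 1.14×10^6, ε/D = 5.21×10^-6 → f = 0.01150 (Swamee-Jain)
Major: h_f = f(L/D)·V²/2g = 0.01150·386.5·0.6068 = 2.698 m
Minor: ΣK = 6.00; h_m = ΣK·V²/2g = 3.641 m
Total H_L = 2.698 + 3.641 = 6.339 m

H_L ≈ 6.34 m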